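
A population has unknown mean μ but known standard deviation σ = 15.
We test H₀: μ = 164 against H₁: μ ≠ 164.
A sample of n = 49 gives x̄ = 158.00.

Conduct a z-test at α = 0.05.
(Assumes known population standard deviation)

Standard error: SE = σ/√n = 15/√49 = 2.1429
z-statistic: z = (x̄ - μ₀)/SE = (158.00 - 164)/2.1429 = -2.7999
Critical value: ±1.960
p-value = 0.0051
Decision: reject H₀

Answer: z = -2.7999, reject H₀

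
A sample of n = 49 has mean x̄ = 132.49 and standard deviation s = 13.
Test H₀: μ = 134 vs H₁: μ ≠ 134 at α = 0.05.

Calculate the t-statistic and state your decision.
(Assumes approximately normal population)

df = n - 1 = 48
SE = s/√n = 13/√49 = 1.8571
t = (x̄ - μ₀)/SE = (132.49 - 134)/1.8571 = -0.8131
Critical value: t_{0.025,48} = ±2.011
p-value ≈ 0.4202
Decision: fail to reject H₀

Answer: t = -0.8131, fail to reject H₀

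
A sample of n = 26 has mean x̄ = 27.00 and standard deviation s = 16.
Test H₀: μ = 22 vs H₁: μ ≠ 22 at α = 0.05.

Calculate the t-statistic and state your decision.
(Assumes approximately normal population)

df = n - 1 = 25
SE = s/√n = 16/√26 = 3.1379
t = (x̄ - μ₀)/SE = (27.00 - 22)/3.1379 = 1.5934
Critical value: t_{0.025,25} = ±2.060
p-value ≈ 0.1236
Decision: fail to reject H₀

Answer: t = 1.5934, fail to reject H₀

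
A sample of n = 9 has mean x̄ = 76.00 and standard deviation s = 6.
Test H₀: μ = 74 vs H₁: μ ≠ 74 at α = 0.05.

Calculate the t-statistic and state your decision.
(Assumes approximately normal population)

Answer: t = 1.0000, fail to reject H₀

Derivation:
df = n - 1 = 8
SE = s/√n = 6/√9 = 2.0000
t = (x̄ - μ₀)/SE = (76.00 - 74)/2.0000 = 1.0000
Critical value: t_{0.025,8} = ±2.306
p-value ≈ 0.3466
Decision: fail to reject H₀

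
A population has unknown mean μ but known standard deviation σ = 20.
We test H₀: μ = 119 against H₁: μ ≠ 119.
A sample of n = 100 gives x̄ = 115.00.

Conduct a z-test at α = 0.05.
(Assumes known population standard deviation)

Standard error: SE = σ/√n = 20/√100 = 2.0000
z-statistic: z = (x̄ - μ₀)/SE = (115.00 - 119)/2.0000 = -2.0000
Critical value: ±1.960
p-value = 0.0455
Decision: reject H₀

Answer: z = -2.0000, reject H₀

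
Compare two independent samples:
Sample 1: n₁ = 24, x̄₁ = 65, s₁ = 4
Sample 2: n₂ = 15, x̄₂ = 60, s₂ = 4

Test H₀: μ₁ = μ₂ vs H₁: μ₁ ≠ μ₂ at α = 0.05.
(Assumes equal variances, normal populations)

Pooled variance: s²_p = [23×4² + 14×4²]/(37) = 16.0000
s_p = 4.0000
SE = s_p×√(1/n₁ + 1/n₂) = 4.0000×√(1/24 + 1/15) = 1.3166
t = (x̄₁ - x̄₂)/SE = (65 - 60)/1.3166 = 3.7977
df = 37, t-critical = ±2.026
Decision: reject H₀

Answer: t = 3.7977, reject H₀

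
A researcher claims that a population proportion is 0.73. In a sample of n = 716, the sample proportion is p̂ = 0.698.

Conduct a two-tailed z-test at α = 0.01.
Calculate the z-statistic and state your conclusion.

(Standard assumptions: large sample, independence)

H₀: p = 0.73, H₁: p ≠ 0.73
Standard error: SE = √(p₀(1-p₀)/n) = √(0.73×0.27/716) = 0.016592
z-statistic: z = (p̂ - p₀)/SE = (0.698 - 0.73)/0.016592 = -1.9286
Critical value: z_0.005 = ±2.576
p-value = 0.0538
Decision: fail to reject H₀ at α = 0.01

Answer: z = -1.9286, fail to reject H₀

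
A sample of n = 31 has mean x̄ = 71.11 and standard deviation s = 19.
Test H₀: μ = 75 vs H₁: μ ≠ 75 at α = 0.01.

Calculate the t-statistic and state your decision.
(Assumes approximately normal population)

df = n - 1 = 30
SE = s/√n = 19/√31 = 3.4125
t = (x̄ - μ₀)/SE = (71.11 - 75)/3.4125 = -1.1399
Critical value: t_{0.005,30} = ±2.750
p-value ≈ 0.2633
Decision: fail to reject H₀

Answer: t = -1.1399, fail to reject H₀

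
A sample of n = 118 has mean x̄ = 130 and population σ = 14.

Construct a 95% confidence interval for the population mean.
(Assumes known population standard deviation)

Confidence level: 95%, α = 0.05
z_0.025 = 1.960
SE = σ/√n = 14/√118 = 1.2888
Margin of error = 1.960 × 1.2888 = 2.5260
CI: x̄ ± margin = 130 ± 2.5260
CI: (127.4740, 132.5260)

Answer: (127.4740, 132.5260)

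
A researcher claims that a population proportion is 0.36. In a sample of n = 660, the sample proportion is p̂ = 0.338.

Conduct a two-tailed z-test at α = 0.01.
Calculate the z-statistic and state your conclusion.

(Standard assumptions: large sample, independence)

H₀: p = 0.36, H₁: p ≠ 0.36
Standard error: SE = √(p₀(1-p₀)/n) = √(0.36×0.64/660) = 0.018684
z-statistic: z = (p̂ - p₀)/SE = (0.338 - 0.36)/0.018684 = -1.1775
Critical value: z_0.005 = ±2.576
p-value = 0.2390
Decision: fail to reject H₀ at α = 0.01

Answer: z = -1.1775, fail to reject H₀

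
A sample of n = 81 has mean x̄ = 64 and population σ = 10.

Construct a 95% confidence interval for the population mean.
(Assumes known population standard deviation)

Answer: (61.8222, 66.1778)

Derivation:
Confidence level: 95%, α = 0.05
z_0.025 = 1.960
SE = σ/√n = 10/√81 = 1.1111
Margin of error = 1.960 × 1.1111 = 2.1778
CI: x̄ ± margin = 64 ± 2.1778
CI: (61.8222, 66.1778)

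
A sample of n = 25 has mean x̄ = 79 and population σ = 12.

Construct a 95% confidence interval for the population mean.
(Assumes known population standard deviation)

Confidence level: 95%, α = 0.05
z_0.025 = 1.960
SE = σ/√n = 12/√25 = 2.4000
Margin of error = 1.960 × 2.4000 = 4.7040
CI: x̄ ± margin = 79 ± 4.7040
CI: (74.2960, 83.7040)

Answer: (74.2960, 83.7040)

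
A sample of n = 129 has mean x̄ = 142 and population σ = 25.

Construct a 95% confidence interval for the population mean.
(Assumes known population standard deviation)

Confidence level: 95%, α = 0.05
z_0.025 = 1.960
SE = σ/√n = 25/√129 = 2.2011
Margin of error = 1.960 × 2.2011 = 4.3142
CI: x̄ ± margin = 142 ± 4.3142
CI: (137.6858, 146.3142)

Answer: (137.6858, 146.3142)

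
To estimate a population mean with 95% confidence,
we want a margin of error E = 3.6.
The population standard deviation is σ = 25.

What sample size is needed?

Answer: n = 186

Derivation:
z_0.025 = 1.960
n = (z×σ/E)² = (1.960×25/3.6)²
n = 185.2623
Round up: n = 186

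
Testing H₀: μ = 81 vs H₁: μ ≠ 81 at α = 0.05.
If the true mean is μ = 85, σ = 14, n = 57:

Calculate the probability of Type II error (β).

SE = σ/√n = 14/√57 = 1.8543
Critical values: μ₀ ± z_0.025×SE = 81 ± 1.960×1.8543
Acceptance region: (77.3656, 84.6344)
Under H₁ (μ = 85): z_high = (84.6344 - 85)/1.8543 = -0.1972, z_low = (77.3656 - 85)/1.8543 = -4.1171
β = P(not reject | H₁) = Φ(-0.1972) - Φ(-4.1171) ≈ 0.4218

Answer: β ≈ 0.4218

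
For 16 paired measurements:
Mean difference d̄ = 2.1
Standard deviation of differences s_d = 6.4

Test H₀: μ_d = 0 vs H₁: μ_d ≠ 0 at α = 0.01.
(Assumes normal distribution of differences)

Answer: t = 1.3125, fail to reject H₀

Derivation:
df = n - 1 = 15
SE = s_d/√n = 6.4/√16 = 1.6000
t = d̄/SE = 2.1/1.6000 = 1.3125
Critical value: t_{0.005,15} = ±2.947
p-value ≈ 0.2091
Decision: fail to reject H₀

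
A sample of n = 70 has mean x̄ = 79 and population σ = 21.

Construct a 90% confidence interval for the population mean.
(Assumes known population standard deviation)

Answer: (74.8711, 83.1289)

Derivation:
Confidence level: 90%, α = 0.1
z_0.05 = 1.645
SE = σ/√n = 21/√70 = 2.5100
Margin of error = 1.645 × 2.5100 = 4.1289
CI: x̄ ± margin = 79 ± 4.1289
CI: (74.8711, 83.1289)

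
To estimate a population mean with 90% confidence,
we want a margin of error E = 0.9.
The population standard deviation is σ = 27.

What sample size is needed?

Answer: n = 2436

Derivation:
z_0.05 = 1.645
n = (z×σ/E)² = (1.645×27/0.9)²
n = 2435.4225
Round up: n = 2436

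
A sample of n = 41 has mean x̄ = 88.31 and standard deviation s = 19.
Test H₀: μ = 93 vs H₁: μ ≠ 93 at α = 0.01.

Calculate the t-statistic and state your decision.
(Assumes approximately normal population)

df = n - 1 = 40
SE = s/√n = 19/√41 = 2.9673
t = (x̄ - μ₀)/SE = (88.31 - 93)/2.9673 = -1.5806
Critical value: t_{0.005,40} = ±2.704
p-value ≈ 0.1218
Decision: fail to reject H₀

Answer: t = -1.5806, fail to reject H₀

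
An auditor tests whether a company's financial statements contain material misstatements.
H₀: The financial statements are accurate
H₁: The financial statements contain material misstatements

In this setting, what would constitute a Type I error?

A Type I error (probability α) occurs when we reject a true H₀.
A Type II error (probability β) occurs when we fail to reject a false H₀.

Answer: Concluding the statements are misstated when they are actually accurate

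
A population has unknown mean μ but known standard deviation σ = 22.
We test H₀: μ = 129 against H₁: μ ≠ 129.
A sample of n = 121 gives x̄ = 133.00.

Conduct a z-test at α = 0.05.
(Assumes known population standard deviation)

Answer: z = 2.0000, reject H₀

Derivation:
Standard error: SE = σ/√n = 22/√121 = 2.0000
z-statistic: z = (x̄ - μ₀)/SE = (133.00 - 129)/2.0000 = 2.0000
Critical value: ±1.960
p-value = 0.0455
Decision: reject H₀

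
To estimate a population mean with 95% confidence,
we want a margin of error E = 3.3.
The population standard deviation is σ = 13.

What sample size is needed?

z_0.025 = 1.960
n = (z×σ/E)² = (1.960×13/3.3)²
n = 59.6171
Round up: n = 60

Answer: n = 60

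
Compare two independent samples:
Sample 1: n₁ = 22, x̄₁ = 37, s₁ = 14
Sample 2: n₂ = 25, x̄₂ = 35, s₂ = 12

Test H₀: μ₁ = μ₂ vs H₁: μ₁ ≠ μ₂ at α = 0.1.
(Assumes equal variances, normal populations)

Pooled variance: s²_p = [21×14² + 24×12²]/(45) = 168.2667
s_p = 12.9718
SE = s_p×√(1/n₁ + 1/n₂) = 12.9718×√(1/22 + 1/25) = 3.7920
t = (x̄₁ - x̄₂)/SE = (37 - 35)/3.7920 = 0.5274
df = 45, t-critical = ±1.679
Decision: fail to reject H₀

Answer: t = 0.5274, fail to reject H₀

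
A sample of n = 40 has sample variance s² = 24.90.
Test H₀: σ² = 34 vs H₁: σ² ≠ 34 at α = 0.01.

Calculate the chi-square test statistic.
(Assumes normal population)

df = n - 1 = 39
χ² = (n-1)s²/σ₀² = 39×24.90/34 = 28.5618
Critical values: χ²_{0.995,39} = 19.996, χ²_{0.005,39} = 65.476
Rejection region: χ² < 19.996 or χ² > 65.476
Decision: fail to reject H₀

Answer: χ² = 28.5618, fail to reject H₀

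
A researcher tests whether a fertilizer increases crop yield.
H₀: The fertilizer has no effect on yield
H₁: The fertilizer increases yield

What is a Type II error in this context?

A Type I error (probability α) occurs when we reject a true H₀.
A Type II error (probability β) occurs when we fail to reject a false H₀.

Answer: Failing to recommend an effective fertilizer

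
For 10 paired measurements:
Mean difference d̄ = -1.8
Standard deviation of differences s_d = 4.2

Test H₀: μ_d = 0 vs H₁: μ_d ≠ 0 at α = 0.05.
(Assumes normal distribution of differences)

df = n - 1 = 9
SE = s_d/√n = 4.2/√10 = 1.3282
t = d̄/SE = -1.8/1.3282 = -1.3552
Critical value: t_{0.025,9} = ±2.262
p-value ≈ 0.2084
Decision: fail to reject H₀

Answer: t = -1.3552, fail to reject H₀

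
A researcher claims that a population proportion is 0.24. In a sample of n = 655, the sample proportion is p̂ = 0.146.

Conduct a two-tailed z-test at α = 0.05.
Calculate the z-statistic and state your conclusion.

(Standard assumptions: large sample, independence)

Answer: z = -5.6328, reject H₀

Derivation:
H₀: p = 0.24, H₁: p ≠ 0.24
Standard error: SE = √(p₀(1-p₀)/n) = √(0.24×0.76/655) = 0.016688
z-statistic: z = (p̂ - p₀)/SE = (0.146 - 0.24)/0.016688 = -5.6328
Critical value: z_0.025 = ±1.960
p-value < 0.0001
Decision: reject H₀ at α = 0.05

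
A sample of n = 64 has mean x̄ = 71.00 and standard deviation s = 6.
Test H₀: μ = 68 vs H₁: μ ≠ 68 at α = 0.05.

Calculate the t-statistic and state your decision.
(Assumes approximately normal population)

Answer: t = 4.0000, reject H₀

Derivation:
df = n - 1 = 63
SE = s/√n = 6/√64 = 0.7500
t = (x̄ - μ₀)/SE = (71.00 - 68)/0.7500 = 4.0000
Critical value: t_{0.025,63} = ±1.998
p-value ≈ 0.0002
Decision: reject H₀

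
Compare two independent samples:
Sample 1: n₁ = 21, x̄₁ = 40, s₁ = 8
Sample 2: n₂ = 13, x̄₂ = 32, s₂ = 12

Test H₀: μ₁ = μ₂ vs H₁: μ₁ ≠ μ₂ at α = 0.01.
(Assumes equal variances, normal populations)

Answer: t = 2.3381, fail to reject H₀

Derivation:
Pooled variance: s²_p = [20×8² + 12×12²]/(32) = 94.0000
s_p = 9.6954
SE = s_p×√(1/n₁ + 1/n₂) = 9.6954×√(1/21 + 1/13) = 3.4216
t = (x̄₁ - x̄₂)/SE = (40 - 32)/3.4216 = 2.3381
df = 32, t-critical = ±2.738
Decision: fail to reject H₀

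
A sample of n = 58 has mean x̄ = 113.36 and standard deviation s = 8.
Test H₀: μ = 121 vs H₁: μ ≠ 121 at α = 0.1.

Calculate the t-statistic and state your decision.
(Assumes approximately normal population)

Answer: t = -7.2727, reject H₀

Derivation:
df = n - 1 = 57
SE = s/√n = 8/√58 = 1.0505
t = (x̄ - μ₀)/SE = (113.36 - 121)/1.0505 = -7.2727
Critical value: t_{0.05,57} = ±1.672
p-value < 0.0001
Decision: reject H₀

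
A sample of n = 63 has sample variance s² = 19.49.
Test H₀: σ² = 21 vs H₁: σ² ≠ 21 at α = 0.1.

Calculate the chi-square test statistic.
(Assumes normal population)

Answer: χ² = 57.5419, fail to reject H₀

Derivation:
df = n - 1 = 62
χ² = (n-1)s²/σ₀² = 62×19.49/21 = 57.5419
Critical values: χ²_{0.95,62} = 44.889, χ²_{0.05,62} = 81.381
Rejection region: χ² < 44.889 or χ² > 81.381
Decision: fail to reject H₀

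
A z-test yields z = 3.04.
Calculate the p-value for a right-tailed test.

For z = 3.04:
p = P(Z > 3.04) = 1 - Φ(3.04) = 0.0012

Answer: p-value ≈ 0.0012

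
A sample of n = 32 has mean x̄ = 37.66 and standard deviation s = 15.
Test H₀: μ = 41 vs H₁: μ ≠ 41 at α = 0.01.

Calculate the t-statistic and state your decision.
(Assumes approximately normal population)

df = n - 1 = 31
SE = s/√n = 15/√32 = 2.6517
t = (x̄ - μ₀)/SE = (37.66 - 41)/2.6517 = -1.2596
Critical value: t_{0.005,31} = ±2.744
p-value ≈ 0.2172
Decision: fail to reject H₀

Answer: t = -1.2596, fail to reject H₀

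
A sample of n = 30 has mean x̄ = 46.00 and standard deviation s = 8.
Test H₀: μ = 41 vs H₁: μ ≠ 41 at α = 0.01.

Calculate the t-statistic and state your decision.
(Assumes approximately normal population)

Answer: t = 3.4233, reject H₀

Derivation:
df = n - 1 = 29
SE = s/√n = 8/√30 = 1.4606
t = (x̄ - μ₀)/SE = (46.00 - 41)/1.4606 = 3.4233
Critical value: t_{0.005,29} = ±2.756
p-value ≈ 0.0019
Decision: reject H₀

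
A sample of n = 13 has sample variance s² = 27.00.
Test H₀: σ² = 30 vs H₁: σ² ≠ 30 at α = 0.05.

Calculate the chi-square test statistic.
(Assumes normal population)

Answer: χ² = 10.8000, fail to reject H₀

Derivation:
df = n - 1 = 12
χ² = (n-1)s²/σ₀² = 12×27.00/30 = 10.8000
Critical values: χ²_{0.975,12} = 4.404, χ²_{0.025,12} = 23.337
Rejection region: χ² < 4.404 or χ² > 23.337
Decision: fail to reject H₀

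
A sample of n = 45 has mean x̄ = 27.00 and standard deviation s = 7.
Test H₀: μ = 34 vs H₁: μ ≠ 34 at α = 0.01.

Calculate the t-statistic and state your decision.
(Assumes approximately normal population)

df = n - 1 = 44
SE = s/√n = 7/√45 = 1.0435
t = (x̄ - μ₀)/SE = (27.00 - 34)/1.0435 = -6.7082
Critical value: t_{0.005,44} = ±2.692
p-value < 0.0001
Decision: reject H₀

Answer: t = -6.7082, reject H₀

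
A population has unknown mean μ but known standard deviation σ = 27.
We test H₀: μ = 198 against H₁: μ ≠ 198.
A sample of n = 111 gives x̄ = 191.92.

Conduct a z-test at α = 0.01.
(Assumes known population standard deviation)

Standard error: SE = σ/√n = 27/√111 = 2.5627
z-statistic: z = (x̄ - μ₀)/SE = (191.92 - 198)/2.5627 = -2.3725
Critical value: ±2.576
p-value = 0.0177
Decision: fail to reject H₀

Answer: z = -2.3725, fail to reject H₀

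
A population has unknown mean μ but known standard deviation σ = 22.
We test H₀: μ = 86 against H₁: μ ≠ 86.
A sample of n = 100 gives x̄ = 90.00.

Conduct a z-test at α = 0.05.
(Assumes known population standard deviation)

Standard error: SE = σ/√n = 22/√100 = 2.2000
z-statistic: z = (x̄ - μ₀)/SE = (90.00 - 86)/2.2000 = 1.8182
Critical value: ±1.960
p-value = 0.0690
Decision: fail to reject H₀

Answer: z = 1.8182, fail to reject H₀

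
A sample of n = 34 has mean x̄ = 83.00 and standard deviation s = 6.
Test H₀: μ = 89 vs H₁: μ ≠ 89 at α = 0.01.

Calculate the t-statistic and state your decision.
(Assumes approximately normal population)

df = n - 1 = 33
SE = s/√n = 6/√34 = 1.0290
t = (x̄ - μ₀)/SE = (83.00 - 89)/1.0290 = -5.8309
Critical value: t_{0.005,33} = ±2.733
p-value < 0.0001
Decision: reject H₀

Answer: t = -5.8309, reject H₀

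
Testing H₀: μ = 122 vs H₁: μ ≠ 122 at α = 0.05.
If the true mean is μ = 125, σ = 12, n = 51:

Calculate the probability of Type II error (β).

Answer: β ≈ 0.5692

Derivation:
SE = σ/√n = 12/√51 = 1.6803
Critical values: μ₀ ± z_0.025×SE = 122 ± 1.960×1.6803
Acceptance region: (118.7066, 125.2934)
Under H₁ (μ = 125): z_high = (125.2934 - 125)/1.6803 = 0.1746, z_low = (118.7066 - 125)/1.6803 = -3.7454
β = P(not reject | H₁) = Φ(0.1746) - Φ(-3.7454) ≈ 0.5692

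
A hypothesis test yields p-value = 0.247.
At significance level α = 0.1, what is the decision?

Compare p-value to α:
0.247 ≥ 0.1
Decision: fail to reject H₀

Answer: fail to reject H₀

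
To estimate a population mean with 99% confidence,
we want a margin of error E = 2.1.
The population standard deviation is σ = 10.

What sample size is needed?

Answer: n = 151

Derivation:
z_0.005 = 2.576
n = (z×σ/E)² = (2.576×10/2.1)²
n = 150.4711
Round up: n = 151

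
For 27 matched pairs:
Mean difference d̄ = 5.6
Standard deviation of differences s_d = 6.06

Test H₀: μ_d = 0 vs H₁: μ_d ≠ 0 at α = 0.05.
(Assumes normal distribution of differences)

Answer: t = 4.8019, reject H₀

Derivation:
df = n - 1 = 26
SE = s_d/√n = 6.06/√27 = 1.1662
t = d̄/SE = 5.6/1.1662 = 4.8019
Critical value: t_{0.025,26} = ±2.056
p-value ≈ 0.0001
Decision: reject H₀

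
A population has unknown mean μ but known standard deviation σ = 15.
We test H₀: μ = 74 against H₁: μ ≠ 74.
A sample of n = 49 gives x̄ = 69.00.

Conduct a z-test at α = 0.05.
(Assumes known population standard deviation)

Answer: z = -2.3333, reject H₀

Derivation:
Standard error: SE = σ/√n = 15/√49 = 2.1429
z-statistic: z = (x̄ - μ₀)/SE = (69.00 - 74)/2.1429 = -2.3333
Critical value: ±1.960
p-value = 0.0196
Decision: reject H₀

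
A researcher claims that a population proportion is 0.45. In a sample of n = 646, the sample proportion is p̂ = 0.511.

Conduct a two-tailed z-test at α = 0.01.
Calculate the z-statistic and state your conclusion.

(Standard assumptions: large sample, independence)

Answer: z = 3.1164, reject H₀

Derivation:
H₀: p = 0.45, H₁: p ≠ 0.45
Standard error: SE = √(p₀(1-p₀)/n) = √(0.45×0.55/646) = 0.019574
z-statistic: z = (p̂ - p₀)/SE = (0.511 - 0.45)/0.019574 = 3.1164
Critical value: z_0.005 = ±2.576
p-value = 0.0018
Decision: reject H₀ at α = 0.01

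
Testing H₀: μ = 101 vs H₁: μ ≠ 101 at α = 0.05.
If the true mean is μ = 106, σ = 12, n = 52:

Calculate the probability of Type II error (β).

Answer: β ≈ 0.1481

Derivation:
SE = σ/√n = 12/√52 = 1.6641
Critical values: μ₀ ± z_0.025×SE = 101 ± 1.960×1.6641
Acceptance region: (97.7384, 104.2616)
Under H₁ (μ = 106): z_high = (104.2616 - 106)/1.6641 = -1.0446, z_low = (97.7384 - 106)/1.6641 = -4.9646
β = P(not reject | H₁) = Φ(-1.0446) - Φ(-4.9646) ≈ 0.1481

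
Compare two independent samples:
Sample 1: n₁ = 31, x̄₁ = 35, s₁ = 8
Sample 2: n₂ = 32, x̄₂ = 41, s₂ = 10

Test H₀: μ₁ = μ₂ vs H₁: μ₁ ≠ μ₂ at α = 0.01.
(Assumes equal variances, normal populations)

Answer: t = -2.6246, fail to reject H₀

Derivation:
Pooled variance: s²_p = [30×8² + 31×10²]/(61) = 82.2951
s_p = 9.0717
SE = s_p×√(1/n₁ + 1/n₂) = 9.0717×√(1/31 + 1/32) = 2.2861
t = (x̄₁ - x̄₂)/SE = (35 - 41)/2.2861 = -2.6246
df = 61, t-critical = ±2.659
Decision: fail to reject H₀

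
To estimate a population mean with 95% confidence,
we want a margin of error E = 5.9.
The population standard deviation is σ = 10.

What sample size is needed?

z_0.025 = 1.960
n = (z×σ/E)² = (1.960×10/5.9)²
n = 11.0359
Round up: n = 12

Answer: n = 12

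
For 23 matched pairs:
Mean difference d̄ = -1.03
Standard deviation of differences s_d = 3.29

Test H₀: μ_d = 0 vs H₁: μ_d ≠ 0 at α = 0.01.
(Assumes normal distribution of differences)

df = n - 1 = 22
SE = s_d/√n = 3.29/√23 = 0.6860
t = d̄/SE = -1.03/0.6860 = -1.5015
Critical value: t_{0.005,22} = ±2.819
p-value ≈ 0.1474
Decision: fail to reject H₀

Answer: t = -1.5015, fail to reject H₀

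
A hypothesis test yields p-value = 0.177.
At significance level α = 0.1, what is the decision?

Compare p-value to α:
0.177 ≥ 0.1
Decision: fail to reject H₀

Answer: fail to reject H₀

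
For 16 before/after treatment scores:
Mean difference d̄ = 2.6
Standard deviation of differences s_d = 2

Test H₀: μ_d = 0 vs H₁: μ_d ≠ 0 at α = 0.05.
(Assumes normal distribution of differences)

df = n - 1 = 15
SE = s_d/√n = 2/√16 = 0.5000
t = d̄/SE = 2.6/0.5000 = 5.2000
Critical value: t_{0.025,15} = ±2.131
p-value ≈ 0.0001
Decision: reject H₀

Answer: t = 5.2000, reject H₀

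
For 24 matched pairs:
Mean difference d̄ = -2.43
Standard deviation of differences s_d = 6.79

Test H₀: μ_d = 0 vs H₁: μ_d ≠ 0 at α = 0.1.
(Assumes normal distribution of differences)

Answer: t = -1.7532, reject H₀

Derivation:
df = n - 1 = 23
SE = s_d/√n = 6.79/√24 = 1.3860
t = d̄/SE = -2.43/1.3860 = -1.7532
Critical value: t_{0.05,23} = ±1.714
p-value ≈ 0.0929
Decision: reject H₀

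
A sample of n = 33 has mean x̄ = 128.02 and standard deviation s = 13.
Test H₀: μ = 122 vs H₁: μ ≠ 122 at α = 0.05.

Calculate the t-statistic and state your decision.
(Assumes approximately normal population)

Answer: t = 2.6602, reject H₀

Derivation:
df = n - 1 = 32
SE = s/√n = 13/√33 = 2.2630
t = (x̄ - μ₀)/SE = (128.02 - 122)/2.2630 = 2.6602
Critical value: t_{0.025,32} = ±2.037
p-value ≈ 0.0121
Decision: reject H₀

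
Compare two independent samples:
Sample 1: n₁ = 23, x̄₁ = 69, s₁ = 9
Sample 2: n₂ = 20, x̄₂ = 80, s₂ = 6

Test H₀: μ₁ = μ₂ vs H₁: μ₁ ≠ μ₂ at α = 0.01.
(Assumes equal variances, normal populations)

Answer: t = -4.6390, reject H₀

Derivation:
Pooled variance: s²_p = [22×9² + 19×6²]/(41) = 60.1463
s_p = 7.7554
SE = s_p×√(1/n₁ + 1/n₂) = 7.7554×√(1/23 + 1/20) = 2.3712
t = (x̄₁ - x̄₂)/SE = (69 - 80)/2.3712 = -4.6390
df = 41, t-critical = ±2.701
Decision: reject H₀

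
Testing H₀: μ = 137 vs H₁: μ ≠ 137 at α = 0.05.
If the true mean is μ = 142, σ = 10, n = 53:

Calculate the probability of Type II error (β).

Answer: β ≈ 0.0465

Derivation:
SE = σ/√n = 10/√53 = 1.3736
Critical values: μ₀ ± z_0.025×SE = 137 ± 1.960×1.3736
Acceptance region: (134.3077, 139.6923)
Under H₁ (μ = 142): z_high = (139.6923 - 142)/1.3736 = -1.6800, z_low = (134.3077 - 142)/1.3736 = -5.6001
β = P(not reject | H₁) = Φ(-1.6800) - Φ(-5.6001) ≈ 0.0465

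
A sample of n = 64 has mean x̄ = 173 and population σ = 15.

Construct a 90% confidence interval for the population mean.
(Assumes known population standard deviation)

Confidence level: 90%, α = 0.1
z_0.05 = 1.645
SE = σ/√n = 15/√64 = 1.8750
Margin of error = 1.645 × 1.8750 = 3.0844
CI: x̄ ± margin = 173 ± 3.0844
CI: (169.9156, 176.0844)

Answer: (169.9156, 176.0844)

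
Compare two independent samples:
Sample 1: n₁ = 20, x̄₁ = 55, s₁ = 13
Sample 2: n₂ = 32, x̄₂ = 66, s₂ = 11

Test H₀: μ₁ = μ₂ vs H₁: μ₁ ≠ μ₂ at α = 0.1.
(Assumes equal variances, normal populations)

Pooled variance: s²_p = [19×13² + 31×11²]/(50) = 139.2400
s_p = 11.8000
SE = s_p×√(1/n₁ + 1/n₂) = 11.8000×√(1/20 + 1/32) = 3.3635
t = (x̄₁ - x̄₂)/SE = (55 - 66)/3.3635 = -3.2704
df = 50, t-critical = ±1.676
Decision: reject H₀

Answer: t = -3.2704, reject H₀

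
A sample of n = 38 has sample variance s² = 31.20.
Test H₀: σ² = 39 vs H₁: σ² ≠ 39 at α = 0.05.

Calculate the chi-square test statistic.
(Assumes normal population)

Answer: χ² = 29.6000, fail to reject H₀

Derivation:
df = n - 1 = 37
χ² = (n-1)s²/σ₀² = 37×31.20/39 = 29.6000
Critical values: χ²_{0.975,37} = 22.106, χ²_{0.025,37} = 55.668
Rejection region: χ² < 22.106 or χ² > 55.668
Decision: fail to reject H₀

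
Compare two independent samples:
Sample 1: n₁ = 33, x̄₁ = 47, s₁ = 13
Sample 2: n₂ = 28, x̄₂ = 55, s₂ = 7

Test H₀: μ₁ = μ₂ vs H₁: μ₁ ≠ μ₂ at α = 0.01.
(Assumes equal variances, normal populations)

Pooled variance: s²_p = [32×13² + 27×7²]/(59) = 114.0847
s_p = 10.6810
SE = s_p×√(1/n₁ + 1/n₂) = 10.6810×√(1/33 + 1/28) = 2.7444
t = (x̄₁ - x̄₂)/SE = (47 - 55)/2.7444 = -2.9150
df = 59, t-critical = ±2.662
Decision: reject H₀

Answer: t = -2.9150, reject H₀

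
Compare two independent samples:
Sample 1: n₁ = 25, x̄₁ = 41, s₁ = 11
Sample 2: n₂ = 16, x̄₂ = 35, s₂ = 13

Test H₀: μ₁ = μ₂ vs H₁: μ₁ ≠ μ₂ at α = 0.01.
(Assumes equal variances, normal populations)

Answer: t = 1.5869, fail to reject H₀

Derivation:
Pooled variance: s²_p = [24×11² + 15×13²]/(39) = 139.4615
s_p = 11.8094
SE = s_p×√(1/n₁ + 1/n₂) = 11.8094×√(1/25 + 1/16) = 3.7809
t = (x̄₁ - x̄₂)/SE = (41 - 35)/3.7809 = 1.5869
df = 39, t-critical = ±2.708
Decision: fail to reject H₀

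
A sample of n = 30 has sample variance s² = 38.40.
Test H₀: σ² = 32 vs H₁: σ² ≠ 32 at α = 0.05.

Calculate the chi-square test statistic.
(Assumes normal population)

df = n - 1 = 29
χ² = (n-1)s²/σ₀² = 29×38.40/32 = 34.8000
Critical values: χ²_{0.975,29} = 16.047, χ²_{0.025,29} = 45.722
Rejection region: χ² < 16.047 or χ² > 45.722
Decision: fail to reject H₀

Answer: χ² = 34.8000, fail to reject H₀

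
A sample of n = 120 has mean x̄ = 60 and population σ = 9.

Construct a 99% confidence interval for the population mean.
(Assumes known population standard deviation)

Answer: (57.8836, 62.1164)

Derivation:
Confidence level: 99%, α = 0.01
z_0.005 = 2.576
SE = σ/√n = 9/√120 = 0.8216
Margin of error = 2.576 × 0.8216 = 2.1164
CI: x̄ ± margin = 60 ± 2.1164
CI: (57.8836, 62.1164)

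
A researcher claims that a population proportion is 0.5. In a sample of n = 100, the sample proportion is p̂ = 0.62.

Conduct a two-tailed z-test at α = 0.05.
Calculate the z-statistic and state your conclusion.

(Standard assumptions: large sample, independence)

Answer: z = 2.4000, reject H₀

Derivation:
H₀: p = 0.5, H₁: p ≠ 0.5
Standard error: SE = √(p₀(1-p₀)/n) = √(0.5×0.5/100) = 0.050000
z-statistic: z = (p̂ - p₀)/SE = (0.62 - 0.5)/0.050000 = 2.4000
Critical value: z_0.025 = ±1.960
p-value = 0.0164
Decision: reject H₀ at α = 0.05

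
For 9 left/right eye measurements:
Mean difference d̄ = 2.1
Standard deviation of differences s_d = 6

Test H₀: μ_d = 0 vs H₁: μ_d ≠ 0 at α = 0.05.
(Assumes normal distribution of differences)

df = n - 1 = 8
SE = s_d/√n = 6/√9 = 2.0000
t = d̄/SE = 2.1/2.0000 = 1.0500
Critical value: t_{0.025,8} = ±2.306
p-value ≈ 0.3244
Decision: fail to reject H₀

Answer: t = 1.0500, fail to reject H₀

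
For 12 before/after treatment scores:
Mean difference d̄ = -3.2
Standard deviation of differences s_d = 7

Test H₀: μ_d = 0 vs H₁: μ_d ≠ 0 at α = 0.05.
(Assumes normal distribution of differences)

Answer: t = -1.5836, fail to reject H₀

Derivation:
df = n - 1 = 11
SE = s_d/√n = 7/√12 = 2.0207
t = d̄/SE = -3.2/2.0207 = -1.5836
Critical value: t_{0.025,11} = ±2.201
p-value ≈ 0.1416
Decision: fail to reject H₀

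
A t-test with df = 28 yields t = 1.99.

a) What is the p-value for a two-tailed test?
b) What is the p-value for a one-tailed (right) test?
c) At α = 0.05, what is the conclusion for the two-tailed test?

Using t-distribution with df = 28:
a) Two-tailed: p = 2×P(T > 1.99) = 0.0564
b) One-tailed: p = P(T > 1.99) = 0.0282
c) 0.0564 ≥ 0.05, fail to reject H₀

Answer: a) 0.0564, b) 0.0282, c) fail to reject H₀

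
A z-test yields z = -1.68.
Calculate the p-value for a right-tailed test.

For z = -1.68:
p = P(Z > -1.68) = 1 - Φ(-1.68) = 0.9535

Answer: p-value ≈ 0.9535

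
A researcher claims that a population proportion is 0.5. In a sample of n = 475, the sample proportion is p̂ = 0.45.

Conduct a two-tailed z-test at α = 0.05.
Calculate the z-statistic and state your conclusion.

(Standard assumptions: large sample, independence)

Answer: z = -2.1794, reject H₀

Derivation:
H₀: p = 0.5, H₁: p ≠ 0.5
Standard error: SE = √(p₀(1-p₀)/n) = √(0.5×0.5/475) = 0.022942
z-statistic: z = (p̂ - p₀)/SE = (0.45 - 0.5)/0.022942 = -2.1794
Critical value: z_0.025 = ±1.960
p-value = 0.0293
Decision: reject H₀ at α = 0.05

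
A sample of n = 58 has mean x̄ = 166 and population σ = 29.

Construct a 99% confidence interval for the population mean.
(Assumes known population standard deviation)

Confidence level: 99%, α = 0.01
z_0.005 = 2.576
SE = σ/√n = 29/√58 = 3.8079
Margin of error = 2.576 × 3.8079 = 9.8092
CI: x̄ ± margin = 166 ± 9.8092
CI: (156.1908, 175.8092)

Answer: (156.1908, 175.8092)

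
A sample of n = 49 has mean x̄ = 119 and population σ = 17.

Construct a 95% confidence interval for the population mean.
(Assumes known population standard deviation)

Confidence level: 95%, α = 0.05
z_0.025 = 1.960
SE = σ/√n = 17/√49 = 2.4286
Margin of error = 1.960 × 2.4286 = 4.7601
CI: x̄ ± margin = 119 ± 4.7601
CI: (114.2399, 123.7601)

Answer: (114.2399, 123.7601)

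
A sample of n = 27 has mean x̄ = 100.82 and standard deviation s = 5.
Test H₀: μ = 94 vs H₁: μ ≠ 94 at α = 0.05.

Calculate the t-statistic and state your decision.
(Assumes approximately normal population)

df = n - 1 = 26
SE = s/√n = 5/√27 = 0.9623
t = (x̄ - μ₀)/SE = (100.82 - 94)/0.9623 = 7.0872
Critical value: t_{0.025,26} = ±2.056
p-value < 0.0001
Decision: reject H₀

Answer: t = 7.0872, reject H₀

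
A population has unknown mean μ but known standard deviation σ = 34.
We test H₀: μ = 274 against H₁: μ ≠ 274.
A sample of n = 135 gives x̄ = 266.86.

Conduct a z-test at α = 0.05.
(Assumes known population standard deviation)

Standard error: SE = σ/√n = 34/√135 = 2.9263
z-statistic: z = (x̄ - μ₀)/SE = (266.86 - 274)/2.9263 = -2.4399
Critical value: ±1.960
p-value = 0.0147
Decision: reject H₀

Answer: z = -2.4399, reject H₀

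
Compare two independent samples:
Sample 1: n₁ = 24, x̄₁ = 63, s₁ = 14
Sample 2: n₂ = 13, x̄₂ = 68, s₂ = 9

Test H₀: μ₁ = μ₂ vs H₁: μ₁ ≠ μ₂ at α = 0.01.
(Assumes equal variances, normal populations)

Answer: t = -1.1604, fail to reject H₀

Derivation:
Pooled variance: s²_p = [23×14² + 12×9²]/(35) = 156.5714
s_p = 12.5128
SE = s_p×√(1/n₁ + 1/n₂) = 12.5128×√(1/24 + 1/13) = 4.3090
t = (x̄₁ - x̄₂)/SE = (63 - 68)/4.3090 = -1.1604
df = 35, t-critical = ±2.724
Decision: fail to reject H₀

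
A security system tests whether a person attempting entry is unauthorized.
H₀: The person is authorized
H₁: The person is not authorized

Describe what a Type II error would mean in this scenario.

A Type I error (probability α) occurs when we reject a true H₀.
A Type II error (probability β) occurs when we fail to reject a false H₀.

Answer: Granting entry to an unauthorized person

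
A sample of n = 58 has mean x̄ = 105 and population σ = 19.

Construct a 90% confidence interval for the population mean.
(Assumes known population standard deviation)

Answer: (100.8961, 109.1039)

Derivation:
Confidence level: 90%, α = 0.1
z_0.05 = 1.645
SE = σ/√n = 19/√58 = 2.4948
Margin of error = 1.645 × 2.4948 = 4.1039
CI: x̄ ± margin = 105 ± 4.1039
CI: (100.8961, 109.1039)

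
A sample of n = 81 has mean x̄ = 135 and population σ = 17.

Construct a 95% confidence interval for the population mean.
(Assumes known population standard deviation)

Confidence level: 95%, α = 0.05
z_0.025 = 1.960
SE = σ/√n = 17/√81 = 1.8889
Margin of error = 1.960 × 1.8889 = 3.7022
CI: x̄ ± margin = 135 ± 3.7022
CI: (131.2978, 138.7022)

Answer: (131.2978, 138.7022)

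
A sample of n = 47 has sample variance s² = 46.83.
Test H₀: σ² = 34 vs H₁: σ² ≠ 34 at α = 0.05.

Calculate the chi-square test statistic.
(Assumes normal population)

Answer: χ² = 63.3582, fail to reject H₀

Derivation:
df = n - 1 = 46
χ² = (n-1)s²/σ₀² = 46×46.83/34 = 63.3582
Critical values: χ²_{0.975,46} = 29.160, χ²_{0.025,46} = 66.617
Rejection region: χ² < 29.160 or χ² > 66.617
Decision: fail to reject H₀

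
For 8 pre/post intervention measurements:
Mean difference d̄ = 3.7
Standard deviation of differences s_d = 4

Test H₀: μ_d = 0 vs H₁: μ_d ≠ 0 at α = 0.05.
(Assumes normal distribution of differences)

Answer: t = 2.6163, reject H₀

Derivation:
df = n - 1 = 7
SE = s_d/√n = 4/√8 = 1.4142
t = d̄/SE = 3.7/1.4142 = 2.6163
Critical value: t_{0.025,7} = ±2.365
p-value ≈ 0.0346
Decision: reject H₀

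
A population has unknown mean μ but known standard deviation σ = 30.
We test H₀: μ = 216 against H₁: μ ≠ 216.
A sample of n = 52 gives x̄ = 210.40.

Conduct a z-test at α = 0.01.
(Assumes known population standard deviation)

Answer: z = -1.3461, fail to reject H₀

Derivation:
Standard error: SE = σ/√n = 30/√52 = 4.1603
z-statistic: z = (x̄ - μ₀)/SE = (210.40 - 216)/4.1603 = -1.3461
Critical value: ±2.576
p-value = 0.1783
Decision: fail to reject H₀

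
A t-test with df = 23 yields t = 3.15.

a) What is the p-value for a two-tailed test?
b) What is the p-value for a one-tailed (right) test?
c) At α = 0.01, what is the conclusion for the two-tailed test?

Using t-distribution with df = 23:
a) Two-tailed: p = 2×P(T > 3.15) = 0.0045
b) One-tailed: p = P(T > 3.15) = 0.0022
c) 0.0045 < 0.01, reject H₀

Answer: a) 0.0045, b) 0.0022, c) reject H₀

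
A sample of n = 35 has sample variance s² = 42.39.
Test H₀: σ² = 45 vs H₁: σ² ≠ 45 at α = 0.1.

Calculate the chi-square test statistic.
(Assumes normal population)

df = n - 1 = 34
χ² = (n-1)s²/σ₀² = 34×42.39/45 = 32.0280
Critical values: χ²_{0.95,34} = 21.664, χ²_{0.05,34} = 48.602
Rejection region: χ² < 21.664 or χ² > 48.602
Decision: fail to reject H₀

Answer: χ² = 32.0280, fail to reject H₀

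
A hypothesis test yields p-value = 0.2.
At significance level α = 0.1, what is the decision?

Compare p-value to α:
0.2 ≥ 0.1
Decision: fail to reject H₀

Answer: fail to reject H₀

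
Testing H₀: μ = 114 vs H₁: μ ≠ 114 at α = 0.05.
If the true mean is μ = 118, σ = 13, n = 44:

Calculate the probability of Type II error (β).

SE = σ/√n = 13/√44 = 1.9598
Critical values: μ₀ ± z_0.025×SE = 114 ± 1.960×1.9598
Acceptance region: (110.1588, 117.8412)
Under H₁ (μ = 118): z_high = (117.8412 - 118)/1.9598 = -0.0810, z_low = (110.1588 - 118)/1.9598 = -4.0010
β = P(not reject | H₁) = Φ(-0.0810) - Φ(-4.0010) ≈ 0.4677

Answer: β ≈ 0.4677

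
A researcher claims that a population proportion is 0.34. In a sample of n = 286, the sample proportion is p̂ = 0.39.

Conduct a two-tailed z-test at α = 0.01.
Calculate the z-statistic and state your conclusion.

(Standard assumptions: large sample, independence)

Answer: z = 1.7850, fail to reject H₀

Derivation:
H₀: p = 0.34, H₁: p ≠ 0.34
Standard error: SE = √(p₀(1-p₀)/n) = √(0.34×0.66/286) = 0.028011
z-statistic: z = (p̂ - p₀)/SE = (0.39 - 0.34)/0.028011 = 1.7850
Critical value: z_0.005 = ±2.576
p-value = 0.0743
Decision: fail to reject H₀ at α = 0.01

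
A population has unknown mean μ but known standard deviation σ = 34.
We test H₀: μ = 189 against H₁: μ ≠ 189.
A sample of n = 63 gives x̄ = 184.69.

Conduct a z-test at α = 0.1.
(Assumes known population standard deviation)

Standard error: SE = σ/√n = 34/√63 = 4.2836
z-statistic: z = (x̄ - μ₀)/SE = (184.69 - 189)/4.2836 = -1.0062
Critical value: ±1.645
p-value = 0.3143
Decision: fail to reject H₀

Answer: z = -1.0062, fail to reject H₀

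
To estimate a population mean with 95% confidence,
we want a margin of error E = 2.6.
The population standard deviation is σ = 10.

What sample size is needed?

Answer: n = 57

Derivation:
z_0.025 = 1.960
n = (z×σ/E)² = (1.960×10/2.6)²
n = 56.8284
Round up: n = 57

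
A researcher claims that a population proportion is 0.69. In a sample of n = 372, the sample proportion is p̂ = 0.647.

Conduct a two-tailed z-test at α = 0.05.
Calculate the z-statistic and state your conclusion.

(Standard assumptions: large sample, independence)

Answer: z = -1.7932, fail to reject H₀

Derivation:
H₀: p = 0.69, H₁: p ≠ 0.69
Standard error: SE = √(p₀(1-p₀)/n) = √(0.69×0.31/372) = 0.023979
z-statistic: z = (p̂ - p₀)/SE = (0.647 - 0.69)/0.023979 = -1.7932
Critical value: z_0.025 = ±1.960
p-value = 0.0729
Decision: fail to reject H₀ at α = 0.05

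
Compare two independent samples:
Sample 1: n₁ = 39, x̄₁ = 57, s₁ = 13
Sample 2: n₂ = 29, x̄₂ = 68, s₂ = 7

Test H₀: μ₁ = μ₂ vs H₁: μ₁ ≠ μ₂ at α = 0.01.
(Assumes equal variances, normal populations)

Answer: t = -4.1282, reject H₀

Derivation:
Pooled variance: s²_p = [38×13² + 28×7²]/(66) = 118.0909
s_p = 10.8670
SE = s_p×√(1/n₁ + 1/n₂) = 10.8670×√(1/39 + 1/29) = 2.6646
t = (x̄₁ - x̄₂)/SE = (57 - 68)/2.6646 = -4.1282
df = 66, t-critical = ±2.652
Decision: reject H₀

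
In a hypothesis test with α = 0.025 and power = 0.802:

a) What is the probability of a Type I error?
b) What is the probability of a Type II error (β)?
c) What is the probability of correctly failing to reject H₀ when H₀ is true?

Answer: a) 0.025, b) 0.198, c) 0.975

Derivation:
a) Type I error probability = α = 0.025
b) Power = P(reject H₀ | H₁ true) = 1 - β = 0.802, so Type II error probability = β = 1 - Power = 0.198
c) P(fail to reject H₀ | H₀ true) = 1 - α = 0.975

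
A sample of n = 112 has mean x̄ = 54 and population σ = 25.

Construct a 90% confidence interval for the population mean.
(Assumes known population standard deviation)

Answer: (50.1140, 57.8860)

Derivation:
Confidence level: 90%, α = 0.1
z_0.05 = 1.645
SE = σ/√n = 25/√112 = 2.3623
Margin of error = 1.645 × 2.3623 = 3.8860
CI: x̄ ± margin = 54 ± 3.8860
CI: (50.1140, 57.8860)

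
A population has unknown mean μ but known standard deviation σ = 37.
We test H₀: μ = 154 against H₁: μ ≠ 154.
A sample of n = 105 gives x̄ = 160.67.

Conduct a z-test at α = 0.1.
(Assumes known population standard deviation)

Answer: z = 1.8472, reject H₀

Derivation:
Standard error: SE = σ/√n = 37/√105 = 3.6108
z-statistic: z = (x̄ - μ₀)/SE = (160.67 - 154)/3.6108 = 1.8472
Critical value: ±1.645
p-value = 0.0647
Decision: reject H₀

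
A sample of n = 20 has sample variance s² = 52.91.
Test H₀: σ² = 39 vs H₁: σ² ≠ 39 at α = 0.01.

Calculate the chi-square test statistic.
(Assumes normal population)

Answer: χ² = 25.7767, fail to reject H₀

Derivation:
df = n - 1 = 19
χ² = (n-1)s²/σ₀² = 19×52.91/39 = 25.7767
Critical values: χ²_{0.995,19} = 6.844, χ²_{0.005,19} = 38.582
Rejection region: χ² < 6.844 or χ² > 38.582
Decision: fail to reject H₀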